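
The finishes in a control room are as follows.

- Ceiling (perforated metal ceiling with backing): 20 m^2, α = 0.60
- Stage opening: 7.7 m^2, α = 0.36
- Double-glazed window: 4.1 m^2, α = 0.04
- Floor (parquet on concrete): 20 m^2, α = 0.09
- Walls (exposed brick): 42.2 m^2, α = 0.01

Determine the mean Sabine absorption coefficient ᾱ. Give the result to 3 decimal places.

S = Σ Sᵢ = 20 + 7.7 + 4.1 + 20 + 42.2 = 94.0 m^2.
A = 20×0.60 + 7.7×0.36 + 4.1×0.04 + 20×0.09 + 42.2×0.01 = 17.158 sabins.
ᾱ = A/S = 0.183.

0.183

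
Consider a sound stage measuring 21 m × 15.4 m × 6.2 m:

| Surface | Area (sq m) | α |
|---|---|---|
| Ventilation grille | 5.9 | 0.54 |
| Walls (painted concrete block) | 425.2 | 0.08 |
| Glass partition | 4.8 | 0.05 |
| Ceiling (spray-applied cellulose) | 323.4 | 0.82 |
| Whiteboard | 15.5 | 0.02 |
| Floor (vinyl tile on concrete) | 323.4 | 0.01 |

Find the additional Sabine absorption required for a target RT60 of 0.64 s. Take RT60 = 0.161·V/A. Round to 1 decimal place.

A₁ = Σ Sᵢαᵢ = 5.9·0.54 + 425.2·0.08 + 4.8·0.05 + 323.4·0.82 + 15.5·0.02 + 323.4·0.01 = 306.174 sabins.
V = 2005.08 m³. Required absorption A₂ = 0.161 × 2005.08 / 0.64 = 504.403 sabins.
Additional absorption ΔA = 504.403 − 306.174 = 198.2 sabins.

198.2 sabins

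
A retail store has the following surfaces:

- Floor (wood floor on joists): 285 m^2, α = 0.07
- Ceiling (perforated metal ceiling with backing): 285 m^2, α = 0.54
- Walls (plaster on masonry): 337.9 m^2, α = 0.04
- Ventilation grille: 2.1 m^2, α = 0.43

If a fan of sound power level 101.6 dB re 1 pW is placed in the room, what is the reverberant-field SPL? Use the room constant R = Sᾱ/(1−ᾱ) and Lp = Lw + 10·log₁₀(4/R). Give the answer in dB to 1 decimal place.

83.9 dB

Σ(Sᵢαᵢ) = 285×0.07 + 285×0.54 + 337.9×0.04 + 2.1×0.43 = 188.269; total area S = 910.0 m^2.
ᾱ = 188.269/910.0 = 0.2069; R = Sᾱ/(1−ᾱ) = 188.269/(1−0.2069) = 237.384 m^2.
Lp = 101.6 + 10·log₁₀(4/237.384) = 101.6 + (-17.73) = 83.9 dB.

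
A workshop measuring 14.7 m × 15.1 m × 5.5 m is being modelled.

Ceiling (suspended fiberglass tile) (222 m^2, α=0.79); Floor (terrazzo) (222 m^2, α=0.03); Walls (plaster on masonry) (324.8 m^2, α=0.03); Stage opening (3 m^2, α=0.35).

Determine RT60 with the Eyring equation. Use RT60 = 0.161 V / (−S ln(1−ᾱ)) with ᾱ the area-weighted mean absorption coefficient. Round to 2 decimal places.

S = Σ Sᵢ = 771.8 m^2.
Absorption A = 222×0.79 + 222×0.03 + 324.8×0.03 + 3×0.35 = 192.834 sabins.
ᾱ = 192.834 / 771.8 = 0.2498.
−S·ln(1−ᾱ) = −771.8 × ln(1 − 0.2498) = 221.827.
V = 14.7 × 15.1 × 5.5 = 1220.835 m³.
RT60 = 0.161 × 1220.835 / 221.827 = 0.89 s.

0.89 s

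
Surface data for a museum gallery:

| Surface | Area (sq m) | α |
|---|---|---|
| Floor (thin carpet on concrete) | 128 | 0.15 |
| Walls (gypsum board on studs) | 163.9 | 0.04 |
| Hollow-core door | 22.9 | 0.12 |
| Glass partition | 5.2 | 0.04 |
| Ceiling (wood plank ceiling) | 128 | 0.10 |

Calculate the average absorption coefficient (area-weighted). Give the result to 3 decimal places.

S = Σ Sᵢ = 128 + 163.9 + 22.9 + 5.2 + 128 = 448.0 sq m.
Weighted sum Σ Sα = 41.512.
ᾱ = A/S = 0.093.

0.093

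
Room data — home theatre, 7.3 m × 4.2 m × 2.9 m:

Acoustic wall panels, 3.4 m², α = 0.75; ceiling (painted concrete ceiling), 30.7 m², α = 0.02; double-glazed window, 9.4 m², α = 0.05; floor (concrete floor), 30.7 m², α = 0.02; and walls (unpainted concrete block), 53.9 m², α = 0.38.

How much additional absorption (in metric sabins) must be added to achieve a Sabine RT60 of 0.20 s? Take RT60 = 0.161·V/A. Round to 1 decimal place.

46.8 sabins

Equivalent absorption area: A₁ = 3.4×0.75 + 30.7×0.02 + 9.4×0.05 + 30.7×0.02 + 53.9×0.38 = 24.730 m².
V = 88.914 m³. Required absorption A₂ = 0.161 × 88.914 / 0.20 = 71.576 sabins.
ΔA = A₂ − A₁ = 71.576 − 24.730 = 46.8 sabins.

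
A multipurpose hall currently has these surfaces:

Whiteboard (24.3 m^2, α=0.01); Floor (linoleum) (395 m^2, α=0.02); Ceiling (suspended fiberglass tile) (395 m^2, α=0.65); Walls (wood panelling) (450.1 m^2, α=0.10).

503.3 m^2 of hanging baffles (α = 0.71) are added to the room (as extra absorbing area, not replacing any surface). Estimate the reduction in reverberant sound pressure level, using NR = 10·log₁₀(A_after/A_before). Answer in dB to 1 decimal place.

3.3 dB

Total absorption A_before = 24.3*0.01 + 395*0.02 + 395*0.65 + 450.1*0.10
  = 0.243 + 7.900 + 256.750 + 45.010 = 309.903 m^2 sabins.
Treatment contributes 503.3·0.71 = 357.343 sabins.
A_after = 309.903 + 357.343 = 667.246 sabins.
NR = 10·log₁₀(667.246/309.903) = 3.3 dB.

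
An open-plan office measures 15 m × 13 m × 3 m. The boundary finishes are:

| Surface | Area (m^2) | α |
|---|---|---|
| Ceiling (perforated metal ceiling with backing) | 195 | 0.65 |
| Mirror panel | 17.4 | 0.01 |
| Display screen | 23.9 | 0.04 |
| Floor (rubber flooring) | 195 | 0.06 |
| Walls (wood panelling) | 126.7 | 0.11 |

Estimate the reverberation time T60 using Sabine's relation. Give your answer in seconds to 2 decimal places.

0.61 sec

Total absorption A = 195*0.65 + 17.4*0.01 + 23.9*0.04 + 195*0.06 + 126.7*0.11
  = 126.750 + 0.174 + 0.956 + 11.700 + 13.937 = 153.517 m^2 sabins.
Room volume: 585 m³.
T = 0.161 V/A = 0.161·585/153.517 = 0.61 s.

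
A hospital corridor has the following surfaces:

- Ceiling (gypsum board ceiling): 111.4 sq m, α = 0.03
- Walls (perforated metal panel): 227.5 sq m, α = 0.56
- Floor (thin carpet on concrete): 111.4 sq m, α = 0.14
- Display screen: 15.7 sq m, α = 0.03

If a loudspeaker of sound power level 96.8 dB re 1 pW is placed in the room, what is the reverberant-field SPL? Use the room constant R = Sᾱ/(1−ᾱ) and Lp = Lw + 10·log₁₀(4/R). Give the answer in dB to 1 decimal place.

A = 146.809 sabins; S = 466.0 sq m.
ᾱ = 146.809/466.0 = 0.3150; R = Sᾱ/(1−ᾱ) = 146.809/(1−0.3150) = 214.320 sq m.
Lp = 96.8 + 10·log₁₀(4/214.320) = 96.8 + (-17.29) = 79.5 dB.

79.5 dB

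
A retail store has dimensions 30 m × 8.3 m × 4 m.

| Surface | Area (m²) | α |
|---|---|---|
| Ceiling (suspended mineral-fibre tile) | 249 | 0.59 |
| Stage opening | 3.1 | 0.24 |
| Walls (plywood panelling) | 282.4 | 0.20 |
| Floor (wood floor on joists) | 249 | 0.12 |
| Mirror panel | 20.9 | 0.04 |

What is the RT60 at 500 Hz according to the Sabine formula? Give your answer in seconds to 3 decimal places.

Equivalent absorption area: A = 249*0.59 + 3.1*0.24 + 282.4*0.20 + 249*0.12 + 20.9*0.04 = 234.850 m².
V = 30·8.3·4 = 996 m³.
Sabine: RT60 = 0.161 × 996 / 234.850 = 0.683 s.

0.683 s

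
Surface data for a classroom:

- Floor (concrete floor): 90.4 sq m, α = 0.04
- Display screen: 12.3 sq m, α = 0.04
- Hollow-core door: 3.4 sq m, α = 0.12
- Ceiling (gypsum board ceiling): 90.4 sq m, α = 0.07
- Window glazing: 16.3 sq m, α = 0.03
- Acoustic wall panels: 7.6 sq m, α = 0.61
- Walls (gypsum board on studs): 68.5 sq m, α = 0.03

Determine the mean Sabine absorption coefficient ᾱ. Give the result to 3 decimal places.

0.062

Total surface area S = 288.9 sq m.
Weighted sum Σ Sα = 18.024.
ᾱ = 18.024 / 288.9 = 0.062.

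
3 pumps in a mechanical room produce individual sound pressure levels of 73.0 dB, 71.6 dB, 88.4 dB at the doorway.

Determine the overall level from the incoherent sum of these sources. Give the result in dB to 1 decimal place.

Σ 10^(Lᵢ/10) = 7.262e+08.
L_total = 10·log₁₀(7.262e+08) = 88.6 dB.

88.6 dB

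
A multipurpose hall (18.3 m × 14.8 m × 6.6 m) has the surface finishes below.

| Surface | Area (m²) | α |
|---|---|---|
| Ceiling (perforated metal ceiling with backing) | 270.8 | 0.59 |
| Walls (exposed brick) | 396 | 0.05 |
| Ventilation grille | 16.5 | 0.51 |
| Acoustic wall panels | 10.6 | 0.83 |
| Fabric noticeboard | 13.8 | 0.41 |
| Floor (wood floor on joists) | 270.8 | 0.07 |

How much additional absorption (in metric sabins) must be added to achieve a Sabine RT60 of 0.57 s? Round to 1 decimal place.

Summing Sᵢαᵢ: 159.772 + 19.800 + 8.415 + 8.798 + 5.658 + 18.956 → A₁ = 221.399 sabins.
Target A₂ = 0.161·1787.544/0.57 = 504.903 sabins (V = 1787.544 m³).
Additional absorption ΔA = 504.903 − 221.399 = 283.5 sabins.

283.5 sabins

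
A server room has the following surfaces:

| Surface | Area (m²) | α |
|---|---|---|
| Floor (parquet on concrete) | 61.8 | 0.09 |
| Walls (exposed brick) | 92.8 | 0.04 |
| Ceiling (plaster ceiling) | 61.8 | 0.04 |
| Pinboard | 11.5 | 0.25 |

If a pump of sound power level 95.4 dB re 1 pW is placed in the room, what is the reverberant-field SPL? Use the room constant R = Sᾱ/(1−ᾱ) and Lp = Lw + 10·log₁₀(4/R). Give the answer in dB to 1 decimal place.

89.5 dB

Σ(Sᵢαᵢ) = 61.8×0.09 + 92.8×0.04 + 61.8×0.04 + 11.5×0.25 = 14.621; total area S = 227.9 m².
ᾱ = 14.621/227.9 = 0.0642; R = Sᾱ/(1−ᾱ) = 14.621/(1−0.0642) = 15.624 m².
Lp = 95.4 + 10·log₁₀(4/15.624) = 95.4 + (-5.92) = 89.5 dB.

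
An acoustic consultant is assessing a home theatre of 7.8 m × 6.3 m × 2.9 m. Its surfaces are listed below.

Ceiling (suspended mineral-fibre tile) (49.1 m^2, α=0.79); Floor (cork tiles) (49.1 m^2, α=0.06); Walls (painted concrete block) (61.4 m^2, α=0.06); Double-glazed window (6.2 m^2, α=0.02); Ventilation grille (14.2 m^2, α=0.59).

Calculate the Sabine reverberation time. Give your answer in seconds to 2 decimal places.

0.43 s

Total absorption A = 49.1·0.79 + 49.1·0.06 + 61.4·0.06 + 6.2·0.02 + 14.2·0.59
  = 38.789 + 2.946 + 3.684 + 0.124 + 8.378 = 53.921 m^2 sabins.
Room volume: 142.506 m³.
RT60 = 0.161 · V / A = 0.161 × 142.506 / 53.921 = 0.43 s.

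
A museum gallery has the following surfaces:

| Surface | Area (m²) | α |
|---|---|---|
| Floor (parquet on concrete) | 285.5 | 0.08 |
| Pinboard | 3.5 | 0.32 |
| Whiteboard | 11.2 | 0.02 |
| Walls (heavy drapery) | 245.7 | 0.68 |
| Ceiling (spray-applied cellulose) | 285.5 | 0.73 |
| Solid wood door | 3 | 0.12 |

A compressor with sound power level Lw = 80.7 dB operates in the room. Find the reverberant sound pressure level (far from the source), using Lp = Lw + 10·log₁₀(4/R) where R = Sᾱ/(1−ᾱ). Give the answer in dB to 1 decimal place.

A = 400.035 sabins; S = 834.4 m².
ᾱ = 0.4794, so room constant R = A/(1−ᾱ) = 768.411 m².
Lp = 80.7 + 10·log₁₀(4/768.411) = 80.7 + (-22.84) = 57.9 dB.

57.9 dB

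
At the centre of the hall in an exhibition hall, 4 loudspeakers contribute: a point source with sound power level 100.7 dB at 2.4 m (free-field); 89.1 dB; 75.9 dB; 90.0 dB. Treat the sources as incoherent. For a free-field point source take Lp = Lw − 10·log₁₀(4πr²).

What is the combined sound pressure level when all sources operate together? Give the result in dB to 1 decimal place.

93.0 dB

Source at 2.4 m: Lp = 100.7 − 10·log₁₀(4π·2.4²) = 100.7 − 10·log₁₀(72.382) = 82.1 dB.
Sum in the linear (power) domain: Σ 10^(Lᵢ/10) = 10^(82.1/10) + 10^(89.1/10) + 10^(75.9/10) + 10^(90.0/10) = 2.014e+09.
L_total = 10·log₁₀(2.014e+09) = 93.0 dB.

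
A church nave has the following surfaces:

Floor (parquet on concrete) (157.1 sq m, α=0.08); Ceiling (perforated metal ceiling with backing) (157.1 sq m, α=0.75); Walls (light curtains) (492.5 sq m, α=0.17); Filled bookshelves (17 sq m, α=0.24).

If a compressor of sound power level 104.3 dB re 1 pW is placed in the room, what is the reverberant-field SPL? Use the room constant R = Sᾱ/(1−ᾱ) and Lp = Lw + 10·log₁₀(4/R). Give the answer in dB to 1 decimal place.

85.6 dB

A = 218.198 sabins; S = 823.7 sq m.
ᾱ = 218.198/823.7 = 0.2649; R = Sᾱ/(1−ᾱ) = 218.198/(1−0.2649) = 296.828 sq m.
Lp = Lw + 10 log₁₀(4/R) = 104.3 -18.70 = 85.6 dB.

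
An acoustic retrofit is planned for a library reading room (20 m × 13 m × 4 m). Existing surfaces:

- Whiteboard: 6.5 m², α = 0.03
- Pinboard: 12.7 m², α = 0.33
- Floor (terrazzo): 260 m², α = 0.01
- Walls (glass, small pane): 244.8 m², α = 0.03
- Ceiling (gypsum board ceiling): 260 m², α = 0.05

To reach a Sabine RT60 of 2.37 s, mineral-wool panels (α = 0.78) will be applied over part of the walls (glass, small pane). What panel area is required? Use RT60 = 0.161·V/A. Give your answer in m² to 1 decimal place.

57.8

A₁ = Σ Sᵢαᵢ = 6.5×0.03 + 12.7×0.33 + 260×0.01 + 244.8×0.03 + 260×0.05 = 27.330 sabins.
V = 1040 m³. Target absorption A₂ = 0.161 × 1040 / 2.37 = 70.650 sabins.
Absorption to add: 70.650 − 27.330 = 43.320 sabins.
Each m² of panel replacing the walls (glass, small pane) adds (0.78 − 0.03) = 0.75 sabins.
Area = ΔA/Δα = 43.320/0.75 = 57.8 m².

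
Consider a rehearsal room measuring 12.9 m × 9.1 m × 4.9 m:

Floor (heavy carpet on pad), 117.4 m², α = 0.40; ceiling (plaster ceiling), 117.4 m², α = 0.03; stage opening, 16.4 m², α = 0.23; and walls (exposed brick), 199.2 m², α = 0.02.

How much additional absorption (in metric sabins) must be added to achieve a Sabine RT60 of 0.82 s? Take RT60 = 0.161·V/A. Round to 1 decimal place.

A₁ = Σ Sᵢαᵢ = 117.4·0.40 + 117.4·0.03 + 16.4·0.23 + 199.2·0.02 = 58.238 sabins.
For T = 0.82 s, need A₂ = 0.161·V/T = 0.161·575.211/0.82 = 112.938 sabins.
Additional absorption ΔA = 112.938 − 58.238 = 54.7 sabins.

54.7 sabins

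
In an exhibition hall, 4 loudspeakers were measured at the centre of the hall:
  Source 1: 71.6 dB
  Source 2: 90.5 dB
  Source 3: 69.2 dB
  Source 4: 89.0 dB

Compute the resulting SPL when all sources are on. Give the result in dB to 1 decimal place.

Sum in the linear (power) domain: Σ 10^(Lᵢ/10) = 10^(71.6/10) + 10^(90.5/10) + 10^(69.2/10) + 10^(89.0/10) = 1.939e+09.
L_total = 10·log₁₀(1.939e+09) = 92.9 dB.

92.9 dB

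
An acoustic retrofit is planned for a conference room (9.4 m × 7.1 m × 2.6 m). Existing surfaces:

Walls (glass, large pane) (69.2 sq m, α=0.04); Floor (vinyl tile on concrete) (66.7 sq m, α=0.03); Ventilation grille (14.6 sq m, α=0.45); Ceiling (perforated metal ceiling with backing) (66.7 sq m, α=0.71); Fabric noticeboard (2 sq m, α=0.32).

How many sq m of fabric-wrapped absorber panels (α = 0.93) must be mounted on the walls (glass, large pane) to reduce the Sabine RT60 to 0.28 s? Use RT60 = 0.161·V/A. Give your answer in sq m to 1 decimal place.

Total absorption A₁ = 69.2*0.04 + 66.7*0.03 + 14.6*0.45 + 66.7*0.71 + 2*0.32
  = 2.768 + 2.001 + 6.570 + 47.357 + 0.640 = 59.336 sq m sabins.
Required A₂ = 0.161·173.524/0.28 = 99.776 sabins.
Absorption to add: 99.776 − 59.336 = 40.440 sabins.
Net gain per sq m: Δα = 0.93 − 0.04 = 0.89.
Panel area = 40.440 / 0.89 = 45.4 sq m.

45.4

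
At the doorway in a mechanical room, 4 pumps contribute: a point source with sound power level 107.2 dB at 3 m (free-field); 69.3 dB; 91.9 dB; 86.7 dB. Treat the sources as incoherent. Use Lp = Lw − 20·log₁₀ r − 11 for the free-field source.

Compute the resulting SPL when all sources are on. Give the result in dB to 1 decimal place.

Source at 3 m: Lp = 107.2 − 20·log₁₀(3) − 11 = 86.7 dB.
Converting to relative power and adding: 10^(86.7/10) + 10^(69.3/10) + 10^(91.9/10) + 10^(86.7/10) = 2.493e+09.
Back to dB: 10·log₁₀ Σ = 94.0 dB.

94.0 dB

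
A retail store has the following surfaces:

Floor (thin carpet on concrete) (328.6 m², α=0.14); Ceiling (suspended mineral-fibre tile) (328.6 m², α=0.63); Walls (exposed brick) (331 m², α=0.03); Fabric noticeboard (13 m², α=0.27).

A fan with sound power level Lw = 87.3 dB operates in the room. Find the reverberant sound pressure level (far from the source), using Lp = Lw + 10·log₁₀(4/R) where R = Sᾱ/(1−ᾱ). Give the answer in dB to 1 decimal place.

67.7 dB

A = 266.462 sabins; S = 1001.2 m².
ᾱ = 0.2661, so room constant R = A/(1−ᾱ) = 363.077 m².
Lp = 87.3 + 10·log₁₀(4/363.077) = 87.3 + (-19.58) = 67.7 dB.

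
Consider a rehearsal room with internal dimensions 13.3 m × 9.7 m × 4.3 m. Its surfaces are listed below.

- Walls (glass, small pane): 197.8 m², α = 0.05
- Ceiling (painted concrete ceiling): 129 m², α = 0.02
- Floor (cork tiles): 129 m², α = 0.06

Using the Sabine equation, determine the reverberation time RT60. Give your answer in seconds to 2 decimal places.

4.42 s

A = Σ Sᵢαᵢ = 197.8·0.05 + 129·0.02 + 129·0.06 = 20.210 sabins.
Volume V = 13.3 × 9.7 × 4.3 = 554.743 m³.
T = 0.161 V/A = 0.161·554.743/20.210 = 4.42 s.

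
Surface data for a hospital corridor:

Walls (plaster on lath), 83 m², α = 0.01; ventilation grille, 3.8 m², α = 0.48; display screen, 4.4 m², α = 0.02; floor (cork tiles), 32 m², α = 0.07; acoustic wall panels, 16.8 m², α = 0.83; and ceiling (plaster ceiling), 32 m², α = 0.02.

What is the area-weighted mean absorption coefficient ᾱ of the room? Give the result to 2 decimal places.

0.11

S = Σ Sᵢ = 83 + 3.8 + 4.4 + 32 + 16.8 + 32 = 172.0 m².
Σ(Sᵢαᵢ) = 83·0.01 + 3.8·0.48 + 4.4·0.02 + 32·0.07 + 16.8·0.83 + 32·0.02 = 19.566.
ᾱ = A/S = 0.11.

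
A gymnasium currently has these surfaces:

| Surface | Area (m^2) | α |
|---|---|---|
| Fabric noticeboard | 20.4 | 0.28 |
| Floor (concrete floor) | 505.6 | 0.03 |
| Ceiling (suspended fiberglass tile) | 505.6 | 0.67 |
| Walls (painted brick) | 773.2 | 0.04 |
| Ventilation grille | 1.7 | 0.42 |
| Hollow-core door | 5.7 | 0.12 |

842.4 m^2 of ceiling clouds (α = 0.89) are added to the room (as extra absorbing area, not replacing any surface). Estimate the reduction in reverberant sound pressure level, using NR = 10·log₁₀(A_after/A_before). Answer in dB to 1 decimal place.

Total absorption A_before = 20.4·0.28 + 505.6·0.03 + 505.6·0.67 + 773.2·0.04 + 1.7·0.42 + 5.7·0.12
  = 5.712 + 15.168 + 338.752 + 30.928 + 0.714 + 0.684 = 391.958 m^2 sabins.
Treatment contributes 842.4·0.89 = 749.736 sabins.
New total A_after = 1141.694 sabins.
NR = 10·log₁₀(1141.694/391.958) = 4.6 dB.

4.6 dB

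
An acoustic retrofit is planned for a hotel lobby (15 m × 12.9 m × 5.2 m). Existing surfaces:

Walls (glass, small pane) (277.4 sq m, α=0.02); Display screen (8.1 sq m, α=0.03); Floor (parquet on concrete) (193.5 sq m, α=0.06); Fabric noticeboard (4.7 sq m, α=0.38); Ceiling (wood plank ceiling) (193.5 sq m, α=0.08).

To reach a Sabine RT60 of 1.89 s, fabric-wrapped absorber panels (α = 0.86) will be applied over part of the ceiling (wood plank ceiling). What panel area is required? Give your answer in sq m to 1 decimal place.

65.4

Total absorption A₁ = 277.4·0.02 + 8.1·0.03 + 193.5·0.06 + 4.7·0.38 + 193.5·0.08
  = 5.548 + 0.243 + 11.610 + 1.786 + 15.480 = 34.667 sq m sabins.
Required A₂ = 0.161·1006.2/1.89 = 85.713 sabins.
Absorption to add: 85.713 − 34.667 = 51.046 sabins.
Net gain per sq m: Δα = 0.86 − 0.08 = 0.78.
Panel area = 51.046 / 0.78 = 65.4 sq m.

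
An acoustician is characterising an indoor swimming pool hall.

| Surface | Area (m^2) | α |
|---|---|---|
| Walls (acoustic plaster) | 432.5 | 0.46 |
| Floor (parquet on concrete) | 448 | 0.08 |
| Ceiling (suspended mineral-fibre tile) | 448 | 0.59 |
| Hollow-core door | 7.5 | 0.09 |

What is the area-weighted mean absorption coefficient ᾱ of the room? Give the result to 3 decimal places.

Total surface area S = 1336.0 m^2.
Σ(Sᵢαᵢ) = 432.5*0.46 + 448*0.08 + 448*0.59 + 7.5*0.09 = 499.785.
ᾱ = 499.785 / 1336.0 = 0.374.

0.374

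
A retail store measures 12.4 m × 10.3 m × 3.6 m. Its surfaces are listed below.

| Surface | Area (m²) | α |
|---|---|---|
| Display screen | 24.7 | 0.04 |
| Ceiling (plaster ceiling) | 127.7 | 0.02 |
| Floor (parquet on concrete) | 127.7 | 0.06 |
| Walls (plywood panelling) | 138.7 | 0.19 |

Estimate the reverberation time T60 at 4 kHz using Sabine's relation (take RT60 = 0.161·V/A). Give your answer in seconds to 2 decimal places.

Equivalent absorption area: A = 24.7*0.04 + 127.7*0.02 + 127.7*0.06 + 138.7*0.19 = 37.557 m².
Room volume: 459.792 m³.
T = 0.161 V/A = 0.161·459.792/37.557 = 1.97 s.

1.97 s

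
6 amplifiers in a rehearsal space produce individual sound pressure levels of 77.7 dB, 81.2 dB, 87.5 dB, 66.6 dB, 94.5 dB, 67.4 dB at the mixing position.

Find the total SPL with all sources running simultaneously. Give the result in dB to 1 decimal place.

Converting to relative power and adding: 10^(77.7/10) + 10^(81.2/10) + 10^(87.5/10) + 10^(66.6/10) + 10^(94.5/10) + 10^(67.4/10) = 3.582e+09.
Back to dB: 10·log₁₀ Σ = 95.5 dB.

95.5 dB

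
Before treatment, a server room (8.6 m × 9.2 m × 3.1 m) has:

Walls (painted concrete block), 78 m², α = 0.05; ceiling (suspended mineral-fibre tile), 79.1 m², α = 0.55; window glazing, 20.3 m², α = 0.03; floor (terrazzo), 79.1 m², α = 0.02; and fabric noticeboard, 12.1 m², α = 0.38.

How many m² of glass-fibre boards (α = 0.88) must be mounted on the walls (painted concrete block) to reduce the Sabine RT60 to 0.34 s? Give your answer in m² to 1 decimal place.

74.6

Summing Sᵢαᵢ: 3.900 + 43.505 + 0.609 + 1.582 + 4.598 → A₁ = 54.194 sabins.
V = 245.272 m³. Target absorption A₂ = 0.161 × 245.272 / 0.34 = 116.144 sabins.
ΔA needed = 116.144 − 54.194 = 61.950 sabins.
Each m² of panel replacing the walls (painted concrete block) adds (0.88 − 0.05) = 0.83 sabins.
Area = ΔA/Δα = 61.950/0.83 = 74.6 m².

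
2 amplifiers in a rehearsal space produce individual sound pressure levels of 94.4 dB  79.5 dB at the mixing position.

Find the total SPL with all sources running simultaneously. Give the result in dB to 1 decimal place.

94.5 dB

Converting to relative power and adding: 10^(94.4/10) + 10^(79.5/10) = 2.843e+09.
Back to dB: 10·log₁₀ Σ = 94.5 dB.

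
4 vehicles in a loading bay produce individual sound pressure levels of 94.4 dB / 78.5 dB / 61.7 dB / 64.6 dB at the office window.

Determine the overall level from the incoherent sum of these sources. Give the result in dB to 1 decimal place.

94.5 dB

Σ 10^(Lᵢ/10) = 2.829e+09.
Combined level = 10 log₁₀(2.829e+09) = 94.5 dB.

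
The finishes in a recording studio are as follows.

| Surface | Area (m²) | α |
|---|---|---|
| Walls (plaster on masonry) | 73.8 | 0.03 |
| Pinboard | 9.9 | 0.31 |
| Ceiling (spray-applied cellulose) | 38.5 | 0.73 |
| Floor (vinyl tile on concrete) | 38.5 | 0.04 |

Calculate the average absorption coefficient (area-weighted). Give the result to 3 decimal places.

0.217

S = Σ Sᵢ = 73.8 + 9.9 + 38.5 + 38.5 = 160.7 m².
Weighted sum Σ Sα = 34.928.
ᾱ = 34.928 / 160.7 = 0.217.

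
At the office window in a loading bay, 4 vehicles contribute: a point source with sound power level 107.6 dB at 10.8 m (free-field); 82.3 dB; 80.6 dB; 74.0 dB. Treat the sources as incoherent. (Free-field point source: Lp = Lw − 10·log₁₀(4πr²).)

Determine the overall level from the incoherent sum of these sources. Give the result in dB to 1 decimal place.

85.4 dB

Source at 10.8 m: Lp = 107.6 − 10·log₁₀(4π·10.8²) = 107.6 − 10·log₁₀(1465.741) = 75.9 dB.
Sum in the linear (power) domain: Σ 10^(Lᵢ/10) = 10^(75.9/10) + 10^(82.3/10) + 10^(80.6/10) + 10^(74.0/10) = 3.487e+08.
Combined level = 10 log₁₀(3.487e+08) = 85.4 dB.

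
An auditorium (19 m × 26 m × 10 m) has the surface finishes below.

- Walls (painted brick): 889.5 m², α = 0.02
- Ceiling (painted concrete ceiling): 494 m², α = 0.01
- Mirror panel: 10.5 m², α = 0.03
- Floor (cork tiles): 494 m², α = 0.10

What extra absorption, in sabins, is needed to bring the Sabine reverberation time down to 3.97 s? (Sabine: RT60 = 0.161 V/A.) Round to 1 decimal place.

127.9 sabins

Equivalent absorption area: A₁ = 889.5×0.02 + 494×0.01 + 10.5×0.03 + 494×0.10 = 72.445 m².
For T = 3.97 s, need A₂ = 0.161·V/T = 0.161·4940/3.97 = 200.338 sabins.
ΔA = A₂ − A₁ = 200.338 − 72.445 = 127.9 sabins.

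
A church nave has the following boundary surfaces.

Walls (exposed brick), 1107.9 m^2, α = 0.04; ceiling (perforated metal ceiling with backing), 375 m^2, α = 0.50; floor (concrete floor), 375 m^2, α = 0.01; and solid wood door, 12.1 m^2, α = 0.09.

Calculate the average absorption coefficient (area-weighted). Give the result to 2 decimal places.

0.13

Total surface area S = 1870.0 m^2.
Σ(Sᵢαᵢ) = 1107.9*0.04 + 375*0.50 + 375*0.01 + 12.1*0.09 = 236.655.
ᾱ = 236.655 / 1870.0 = 0.13.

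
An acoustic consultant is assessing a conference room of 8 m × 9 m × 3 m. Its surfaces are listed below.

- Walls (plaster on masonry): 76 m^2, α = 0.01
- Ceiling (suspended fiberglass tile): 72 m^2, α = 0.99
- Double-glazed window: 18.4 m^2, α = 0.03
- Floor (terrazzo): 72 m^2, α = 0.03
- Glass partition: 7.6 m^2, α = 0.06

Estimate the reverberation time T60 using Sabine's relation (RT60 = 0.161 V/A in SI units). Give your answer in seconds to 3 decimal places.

Total absorption A = 76·0.01 + 72·0.99 + 18.4·0.03 + 72·0.03 + 7.6·0.06
  = 0.760 + 71.280 + 0.552 + 2.160 + 0.456 = 75.208 m^2 sabins.
Room volume: 216 m³.
T = 0.161 V/A = 0.161·216/75.208 = 0.462 s.

0.462 s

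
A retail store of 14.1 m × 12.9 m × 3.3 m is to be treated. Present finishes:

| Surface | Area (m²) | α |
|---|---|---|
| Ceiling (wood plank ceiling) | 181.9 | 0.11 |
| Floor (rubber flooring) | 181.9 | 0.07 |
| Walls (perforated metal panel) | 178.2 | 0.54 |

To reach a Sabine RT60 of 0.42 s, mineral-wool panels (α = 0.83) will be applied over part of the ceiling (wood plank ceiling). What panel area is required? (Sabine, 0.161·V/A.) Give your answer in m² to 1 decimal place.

Equivalent absorption area: A₁ = 181.9*0.11 + 181.9*0.07 + 178.2*0.54 = 128.970 m².
V = 600.237 m³. Target absorption A₂ = 0.161 × 600.237 / 0.42 = 230.091 sabins.
ΔA needed = 230.091 − 128.970 = 101.121 sabins.
Each m² of panel replacing the ceiling (wood plank ceiling) adds (0.83 − 0.11) = 0.72 sabins.
Panel area = 101.121 / 0.72 = 140.4 m².

140.4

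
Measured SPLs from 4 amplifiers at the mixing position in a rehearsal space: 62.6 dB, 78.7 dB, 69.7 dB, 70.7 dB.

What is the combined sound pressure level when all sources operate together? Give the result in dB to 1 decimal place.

79.9 dB

Converting to relative power and adding: 10^(62.6/10) + 10^(78.7/10) + 10^(69.7/10) + 10^(70.7/10) = 9.703e+07.
L_total = 10·log₁₀(9.703e+07) = 79.9 dB.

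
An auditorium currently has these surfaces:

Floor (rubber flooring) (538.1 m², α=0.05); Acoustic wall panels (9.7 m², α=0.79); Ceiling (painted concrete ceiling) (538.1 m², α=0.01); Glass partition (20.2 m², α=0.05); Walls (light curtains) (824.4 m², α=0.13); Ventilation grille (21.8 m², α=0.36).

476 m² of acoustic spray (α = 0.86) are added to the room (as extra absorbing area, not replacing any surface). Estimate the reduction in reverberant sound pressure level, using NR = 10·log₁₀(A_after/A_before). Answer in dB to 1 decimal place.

5.6 dB

Equivalent absorption area: A_before = 538.1*0.05 + 9.7*0.79 + 538.1*0.01 + 20.2*0.05 + 824.4*0.13 + 21.8*0.36 = 155.979 m².
Added absorption = 476 × 0.86 = 409.360 sabins.
A_after = 155.979 + 409.360 = 565.339 sabins.
Reduction = 10 log₁₀(A_after/A_before) = 10 log₁₀(3.6245) = 5.6 dB.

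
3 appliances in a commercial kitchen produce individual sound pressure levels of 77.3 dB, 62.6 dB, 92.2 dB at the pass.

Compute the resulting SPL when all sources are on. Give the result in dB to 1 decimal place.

92.3 dB

Converting to relative power and adding: 10^(77.3/10) + 10^(62.6/10) + 10^(92.2/10) = 1.715e+09.
Combined level = 10 log₁₀(1.715e+09) = 92.3 dB.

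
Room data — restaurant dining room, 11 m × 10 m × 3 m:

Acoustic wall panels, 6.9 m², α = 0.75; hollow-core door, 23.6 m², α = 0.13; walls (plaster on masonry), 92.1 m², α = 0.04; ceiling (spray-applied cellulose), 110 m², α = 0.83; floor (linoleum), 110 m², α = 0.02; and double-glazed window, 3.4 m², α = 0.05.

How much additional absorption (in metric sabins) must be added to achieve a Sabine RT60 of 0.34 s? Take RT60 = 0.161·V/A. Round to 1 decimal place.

50.7 sabins

Summing Sᵢαᵢ: 5.175 + 3.068 + 3.684 + 91.300 + 2.200 + 0.170 → A₁ = 105.597 sabins.
For T = 0.34 s, need A₂ = 0.161·V/T = 0.161·330/0.34 = 156.265 sabins.
Additional absorption ΔA = 156.265 − 105.597 = 50.7 sabins.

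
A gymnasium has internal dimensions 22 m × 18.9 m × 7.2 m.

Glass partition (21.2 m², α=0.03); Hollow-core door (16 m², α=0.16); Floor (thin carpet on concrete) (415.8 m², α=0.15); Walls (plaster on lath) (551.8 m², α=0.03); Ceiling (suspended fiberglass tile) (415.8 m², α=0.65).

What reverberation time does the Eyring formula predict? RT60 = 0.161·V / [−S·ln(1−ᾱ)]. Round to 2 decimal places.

Total surface area S = 21.2 + 16 + 415.8 + 551.8 + 415.8 = 1420.6 m².
Σ(Sᵢαᵢ) = 21.2×0.03 + 16×0.16 + 415.8×0.15 + 551.8×0.03 + 415.8×0.65 = 352.390.
ᾱ = 352.390 / 1420.6 = 0.2481.
Eyring denominator: −S ln(1−ᾱ) = 405.087.
V = 22 × 18.9 × 7.2 = 2993.76 m³.
RT60 = 0.161 × 2993.76 / 405.087 = 1.19 s.

1.19 s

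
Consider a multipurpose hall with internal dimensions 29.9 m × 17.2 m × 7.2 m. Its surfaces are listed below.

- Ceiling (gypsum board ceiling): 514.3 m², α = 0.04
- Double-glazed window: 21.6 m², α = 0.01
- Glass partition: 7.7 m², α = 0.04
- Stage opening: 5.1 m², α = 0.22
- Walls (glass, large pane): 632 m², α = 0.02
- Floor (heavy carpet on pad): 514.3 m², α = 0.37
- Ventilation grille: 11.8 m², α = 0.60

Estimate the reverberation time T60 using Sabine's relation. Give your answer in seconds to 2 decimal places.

2.57 s

A = Σ Sᵢαᵢ = 514.3·0.04 + 21.6·0.01 + 7.7·0.04 + 5.1·0.22 + 632·0.02 + 514.3·0.37 + 11.8·0.60 = 232.229 sabins.
Room volume: 3702.816 m³.
RT60 = 0.161 · V / A = 0.161 × 3702.816 / 232.229 = 2.57 s.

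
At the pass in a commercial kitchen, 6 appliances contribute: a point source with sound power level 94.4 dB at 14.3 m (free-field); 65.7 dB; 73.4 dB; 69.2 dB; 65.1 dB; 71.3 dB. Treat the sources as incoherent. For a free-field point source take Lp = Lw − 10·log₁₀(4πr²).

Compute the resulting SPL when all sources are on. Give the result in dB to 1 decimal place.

77.1 dB

Source at 14.3 m: Lp = 94.4 − 10·log₁₀(4π·14.3²) = 94.4 − 10·log₁₀(2569.697) = 60.3 dB.
Sum in the linear (power) domain: Σ 10^(Lᵢ/10) = 10^(60.3/10) + 10^(65.7/10) + 10^(73.4/10) + 10^(69.2/10) + 10^(65.1/10) + 10^(71.3/10) = 5.171e+07.
Back to dB: 10·log₁₀ Σ = 77.1 dB.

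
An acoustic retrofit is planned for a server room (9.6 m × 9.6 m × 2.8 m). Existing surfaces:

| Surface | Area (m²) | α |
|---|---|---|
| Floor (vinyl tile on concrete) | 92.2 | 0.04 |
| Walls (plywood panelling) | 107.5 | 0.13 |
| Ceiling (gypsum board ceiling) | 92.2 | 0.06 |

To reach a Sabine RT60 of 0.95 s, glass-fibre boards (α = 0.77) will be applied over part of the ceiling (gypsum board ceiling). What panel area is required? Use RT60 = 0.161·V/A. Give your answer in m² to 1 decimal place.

A₁ = Σ Sᵢαᵢ = 92.2*0.04 + 107.5*0.13 + 92.2*0.06 = 23.195 sabins.
V = 258.048 m³. Target absorption A₂ = 0.161 × 258.048 / 0.95 = 43.732 sabins.
Absorption to add: 43.732 − 23.195 = 20.537 sabins.
Net gain per m²: Δα = 0.77 − 0.06 = 0.71.
Area = ΔA/Δα = 20.537/0.71 = 28.9 m².

28.9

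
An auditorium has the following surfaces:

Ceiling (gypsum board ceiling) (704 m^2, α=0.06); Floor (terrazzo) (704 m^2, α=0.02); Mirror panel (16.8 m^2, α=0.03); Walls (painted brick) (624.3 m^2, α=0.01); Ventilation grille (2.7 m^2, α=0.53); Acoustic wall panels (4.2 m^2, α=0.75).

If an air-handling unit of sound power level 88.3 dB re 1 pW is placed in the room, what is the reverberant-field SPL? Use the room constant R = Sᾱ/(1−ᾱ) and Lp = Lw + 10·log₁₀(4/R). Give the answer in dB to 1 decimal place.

75.9 dB

A = 67.648 sabins; S = 2056.0 m^2.
ᾱ = 67.648/2056.0 = 0.0329; R = Sᾱ/(1−ᾱ) = 67.648/(1−0.0329) = 69.949 m^2.
Lp = Lw + 10 log₁₀(4/R) = 88.3 -12.43 = 75.9 dB.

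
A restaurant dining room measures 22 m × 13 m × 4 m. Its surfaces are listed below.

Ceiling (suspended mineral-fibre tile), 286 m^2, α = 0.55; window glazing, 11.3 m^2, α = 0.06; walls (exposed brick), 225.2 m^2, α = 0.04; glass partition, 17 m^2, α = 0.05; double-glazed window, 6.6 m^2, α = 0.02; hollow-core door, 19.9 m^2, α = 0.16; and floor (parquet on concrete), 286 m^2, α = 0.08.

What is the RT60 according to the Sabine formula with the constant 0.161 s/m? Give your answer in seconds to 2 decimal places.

0.95 sec

Equivalent absorption area: A = 286·0.55 + 11.3·0.06 + 225.2·0.04 + 17·0.05 + 6.6·0.02 + 19.9·0.16 + 286·0.08 = 194.032 m^2.
Volume V = 22 × 13 × 4 = 1144 m³.
Sabine: RT60 = 0.161 × 1144 / 194.032 = 0.95 s.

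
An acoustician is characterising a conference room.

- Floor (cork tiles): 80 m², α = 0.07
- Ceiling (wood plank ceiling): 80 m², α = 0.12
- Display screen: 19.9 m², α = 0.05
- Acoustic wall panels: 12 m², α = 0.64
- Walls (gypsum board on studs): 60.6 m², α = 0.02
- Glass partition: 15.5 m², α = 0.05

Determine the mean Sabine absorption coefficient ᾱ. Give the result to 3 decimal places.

S = Σ Sᵢ = 80 + 80 + 19.9 + 12 + 60.6 + 15.5 = 268.0 m².
Σ(Sᵢαᵢ) = 80×0.07 + 80×0.12 + 19.9×0.05 + 12×0.64 + 60.6×0.02 + 15.5×0.05 = 25.862.
ᾱ = A/S = 0.096.

0.096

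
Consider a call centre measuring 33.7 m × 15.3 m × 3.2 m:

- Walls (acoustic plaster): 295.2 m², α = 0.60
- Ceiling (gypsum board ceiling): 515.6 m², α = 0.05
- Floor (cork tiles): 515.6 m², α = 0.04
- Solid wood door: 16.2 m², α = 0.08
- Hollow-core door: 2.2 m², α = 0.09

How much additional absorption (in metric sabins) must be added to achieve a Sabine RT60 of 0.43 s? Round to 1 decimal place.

392.8 sabins

Summing Sᵢαᵢ: 177.120 + 25.780 + 20.624 + 1.296 + 0.198 → A₁ = 225.018 sabins.
V = 1649.952 m³. Required absorption A₂ = 0.161 × 1649.952 / 0.43 = 617.773 sabins.
Additional absorption ΔA = 617.773 − 225.018 = 392.8 sabins.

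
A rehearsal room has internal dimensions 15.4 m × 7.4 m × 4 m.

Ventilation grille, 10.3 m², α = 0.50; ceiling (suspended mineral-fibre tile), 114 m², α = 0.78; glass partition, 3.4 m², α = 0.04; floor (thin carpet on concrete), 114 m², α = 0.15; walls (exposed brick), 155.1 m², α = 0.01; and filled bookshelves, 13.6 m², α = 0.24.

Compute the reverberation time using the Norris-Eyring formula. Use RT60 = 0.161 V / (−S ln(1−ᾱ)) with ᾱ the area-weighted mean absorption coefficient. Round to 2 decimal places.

0.54 seconds

S = Σ Sᵢ = 410.4 m².
Absorption A = 10.3·0.50 + 114·0.78 + 3.4·0.04 + 114·0.15 + 155.1·0.01 + 13.6·0.24 = 116.121 sabins.
Mean coefficient ᾱ = A/S = 0.2829.
−S·ln(1−ᾱ) = −410.4 × ln(1 − 0.2829) = 136.474.
V = 15.4 × 7.4 × 4 = 455.84 m³.
T = 0.161·V/[−S·ln(1−ᾱ)] = 0.161·455.84/136.474 = 0.54 s.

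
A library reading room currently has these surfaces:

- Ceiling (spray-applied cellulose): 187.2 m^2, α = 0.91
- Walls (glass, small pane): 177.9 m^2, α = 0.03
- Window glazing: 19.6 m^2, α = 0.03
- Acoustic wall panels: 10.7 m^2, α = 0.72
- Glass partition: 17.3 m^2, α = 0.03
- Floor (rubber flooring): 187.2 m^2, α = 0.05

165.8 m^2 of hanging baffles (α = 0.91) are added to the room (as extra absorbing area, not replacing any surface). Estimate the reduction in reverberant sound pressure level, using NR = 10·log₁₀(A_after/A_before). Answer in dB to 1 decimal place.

Total absorption A_before = 187.2·0.91 + 177.9·0.03 + 19.6·0.03 + 10.7·0.72 + 17.3·0.03 + 187.2·0.05
  = 170.352 + 5.337 + 0.588 + 7.704 + 0.519 + 9.360 = 193.860 m^2 sabins.
Treatment contributes 165.8·0.91 = 150.878 sabins.
A_after = 193.860 + 150.878 = 344.738 sabins.
NR = 10·log₁₀(344.738/193.860) = 2.5 dB.

2.5 dB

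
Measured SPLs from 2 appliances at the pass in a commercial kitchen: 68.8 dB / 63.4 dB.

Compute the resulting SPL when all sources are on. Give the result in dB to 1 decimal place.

69.9 dB

Sum in the linear (power) domain: Σ 10^(Lᵢ/10) = 10^(68.8/10) + 10^(63.4/10) = 9.774e+06.
L_total = 10·log₁₀(9.774e+06) = 69.9 dB.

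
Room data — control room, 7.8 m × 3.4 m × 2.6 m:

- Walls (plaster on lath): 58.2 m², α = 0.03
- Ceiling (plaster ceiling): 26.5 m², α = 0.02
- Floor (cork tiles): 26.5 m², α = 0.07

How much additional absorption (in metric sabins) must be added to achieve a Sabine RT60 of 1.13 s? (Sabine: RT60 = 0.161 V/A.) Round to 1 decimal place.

5.7 sabins

Equivalent absorption area: A₁ = 58.2×0.03 + 26.5×0.02 + 26.5×0.07 = 4.131 m².
For T = 1.13 s, need A₂ = 0.161·V/T = 0.161·68.952/1.13 = 9.824 sabins.
Shortfall: 9.824 − 4.131 = 5.7 sabins.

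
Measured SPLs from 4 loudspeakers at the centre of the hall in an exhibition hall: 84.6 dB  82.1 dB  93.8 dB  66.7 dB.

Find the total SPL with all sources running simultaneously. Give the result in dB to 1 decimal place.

Σ 10^(Lᵢ/10) = 2.854e+09.
Back to dB: 10·log₁₀ Σ = 94.6 dB.

94.6 dB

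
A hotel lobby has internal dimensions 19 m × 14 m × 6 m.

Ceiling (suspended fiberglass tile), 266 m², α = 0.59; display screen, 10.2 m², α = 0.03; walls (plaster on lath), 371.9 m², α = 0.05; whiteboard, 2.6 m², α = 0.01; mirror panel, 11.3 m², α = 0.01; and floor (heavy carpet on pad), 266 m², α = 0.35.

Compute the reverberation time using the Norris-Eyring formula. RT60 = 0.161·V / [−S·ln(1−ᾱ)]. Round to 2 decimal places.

Total surface area S = 266 + 10.2 + 371.9 + 2.6 + 11.3 + 266 = 928.0 m².
Absorption A = 266·0.59 + 10.2·0.03 + 371.9·0.05 + 2.6·0.01 + 11.3·0.01 + 266·0.35 = 269.080 sabins.
Mean coefficient ᾱ = A/S = 0.2900.
Eyring denominator: −S ln(1−ᾱ) = 317.831.
V = 19 × 14 × 6 = 1596 m³.
RT60 = 0.161 × 1596 / 317.831 = 0.81 s.

0.81 seconds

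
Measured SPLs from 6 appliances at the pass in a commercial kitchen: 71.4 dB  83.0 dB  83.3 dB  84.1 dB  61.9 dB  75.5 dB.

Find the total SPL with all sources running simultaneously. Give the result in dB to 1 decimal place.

Converting to relative power and adding: 10^(71.4/10) + 10^(83.0/10) + 10^(83.3/10) + 10^(84.1/10) + 10^(61.9/10) + 10^(75.5/10) = 7.212e+08.
L_total = 10·log₁₀(7.212e+08) = 88.6 dB.

88.6 dB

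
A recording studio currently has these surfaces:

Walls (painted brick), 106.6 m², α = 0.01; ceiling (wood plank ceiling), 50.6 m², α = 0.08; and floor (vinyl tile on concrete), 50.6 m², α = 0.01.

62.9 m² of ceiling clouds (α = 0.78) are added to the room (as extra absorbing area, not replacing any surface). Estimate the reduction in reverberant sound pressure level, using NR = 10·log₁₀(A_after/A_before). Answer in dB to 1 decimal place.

A_before = Σ Sᵢαᵢ = 106.6×0.01 + 50.6×0.08 + 50.6×0.01 = 5.620 sabins.
Added absorption = 62.9 × 0.78 = 49.062 sabins.
New total A_after = 54.682 sabins.
NR = 10·log₁₀(54.682/5.620) = 9.9 dB.

9.9 dB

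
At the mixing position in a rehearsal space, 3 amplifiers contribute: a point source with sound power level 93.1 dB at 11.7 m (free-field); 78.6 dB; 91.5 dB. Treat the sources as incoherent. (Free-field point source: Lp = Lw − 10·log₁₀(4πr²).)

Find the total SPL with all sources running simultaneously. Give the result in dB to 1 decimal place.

Source at 11.7 m: Lp = 93.1 − 10·log₁₀(4π·11.7²) = 93.1 − 10·log₁₀(1720.210) = 60.7 dB.
Sum in the linear (power) domain: Σ 10^(Lᵢ/10) = 10^(60.7/10) + 10^(78.6/10) + 10^(91.5/10) = 1.486e+09.
Combined level = 10 log₁₀(1.486e+09) = 91.7 dB.

91.7 dB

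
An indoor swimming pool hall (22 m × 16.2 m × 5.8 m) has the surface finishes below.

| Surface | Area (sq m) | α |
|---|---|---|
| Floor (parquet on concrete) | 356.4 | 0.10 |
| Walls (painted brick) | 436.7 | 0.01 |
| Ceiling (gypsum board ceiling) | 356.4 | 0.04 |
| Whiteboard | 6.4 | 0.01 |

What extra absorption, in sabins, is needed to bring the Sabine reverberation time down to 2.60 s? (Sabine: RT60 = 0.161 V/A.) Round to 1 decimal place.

73.7 sabins

Equivalent absorption area: A₁ = 356.4*0.10 + 436.7*0.01 + 356.4*0.04 + 6.4*0.01 = 54.327 sq m.
Target A₂ = 0.161·2067.12/2.60 = 128.002 sabins (V = 2067.12 m³).
Shortfall: 128.002 − 54.327 = 73.7 sabins.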